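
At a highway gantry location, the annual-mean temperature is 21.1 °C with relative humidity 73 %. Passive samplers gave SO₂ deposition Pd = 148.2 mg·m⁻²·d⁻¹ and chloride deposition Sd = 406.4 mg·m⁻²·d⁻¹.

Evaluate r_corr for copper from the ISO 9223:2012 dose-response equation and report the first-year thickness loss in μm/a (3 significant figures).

r_corr = 2.61 μm/a

copper: T>10 °C ⇒ hinge -0.080·(21.1−10) = -0.8880
  sulphur-dioxide contribution → 0.5937 μm/a
  chloride contribution → 2.021 μm/a
  total first-year rate 2.614 μm/a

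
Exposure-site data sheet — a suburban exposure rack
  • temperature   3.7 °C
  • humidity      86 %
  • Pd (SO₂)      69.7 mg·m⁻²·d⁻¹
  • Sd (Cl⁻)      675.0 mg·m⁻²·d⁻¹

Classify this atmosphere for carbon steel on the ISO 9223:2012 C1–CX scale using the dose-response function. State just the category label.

carbon steel: temperature factor f = +0.150·(-6.3) = -0.9450
  Pd branch = 1.77·Pd^0.52·e^(0.02·RH+f) = 34.92 μm/a
  Cl⁻ term: 0.102·675.0^0.62·exp(0.033·86+0.04·3.7) = 114.7
  sum: 34.92 + 114.7 → r_corr = 149.6 μm/a
ISO 9223 Table 2 (carbon steel): 80 < 150 ≤ 200 μm/a ⇒ C5

C5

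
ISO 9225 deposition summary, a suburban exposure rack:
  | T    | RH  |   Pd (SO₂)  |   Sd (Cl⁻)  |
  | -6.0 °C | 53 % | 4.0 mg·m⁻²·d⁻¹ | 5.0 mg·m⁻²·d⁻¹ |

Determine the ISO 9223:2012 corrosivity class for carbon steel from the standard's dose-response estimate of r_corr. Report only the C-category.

carbon steel: T≤10 °C ⇒ hinge +0.150·(-6.0−10) = -2.4000
  Pd branch = 1.77·Pd^0.52·e^(0.02·RH+f) = 0.953 μm/a
  Sd branch = 0.102·Sd^0.62·e^(0.033·RH+0.04·T) = 1.251 μm/a
  sum: 0.953 + 1.251 → r_corr = 2.204 μm/a
2.2 μm/a falls in (1.3, 25] for carbon steel → category C2

C2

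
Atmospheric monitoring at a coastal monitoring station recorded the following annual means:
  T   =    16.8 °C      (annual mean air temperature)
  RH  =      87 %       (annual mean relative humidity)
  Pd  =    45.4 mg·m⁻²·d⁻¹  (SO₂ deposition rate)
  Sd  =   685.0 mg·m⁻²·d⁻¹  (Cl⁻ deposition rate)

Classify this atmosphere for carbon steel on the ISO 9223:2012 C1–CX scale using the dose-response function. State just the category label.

carbon steel: temperature factor f = -0.054·(6.8) = -0.3672
  Pd branch = 1.77·Pd^0.52·e^(0.02·RH+f) = 50.8 μm/a
  Sd branch = 0.102·Sd^0.62·e^(0.033·RH+0.04·T) = 202 μm/a
  sum: 50.8 + 202 → r_corr = 252.8 μm/a
Category bounds: 200…700 μm/a bracket r_corr ⇒ CX

CX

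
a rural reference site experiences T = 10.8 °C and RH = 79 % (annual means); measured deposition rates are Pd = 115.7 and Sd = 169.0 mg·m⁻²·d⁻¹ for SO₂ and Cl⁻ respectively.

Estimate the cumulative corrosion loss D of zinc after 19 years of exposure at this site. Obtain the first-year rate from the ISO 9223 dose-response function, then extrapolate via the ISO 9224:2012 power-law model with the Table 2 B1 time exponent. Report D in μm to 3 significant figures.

D(19) = 57.7 μm

zinc: f(T) = -0.071·(T−10) [T>10 °C] = -0.0568
  Pd branch = 0.0129·Pd^0.44·e^(0.046·RH+f) = 3.733 μm/a
  Cl⁻ term: 0.0175·169.0^0.57·exp(0.008·79+0.085·10.8) = 1.535
  sum: 3.733 + 1.535 → r_corr = 5.268 μm/a
ISO 9224: D(t) = r_corr · t^b with b = 0.813 (zinc, B1)
  D(19) = 5.268 × 19^0.813 = 5.268 × 10.96 = 57.71 μm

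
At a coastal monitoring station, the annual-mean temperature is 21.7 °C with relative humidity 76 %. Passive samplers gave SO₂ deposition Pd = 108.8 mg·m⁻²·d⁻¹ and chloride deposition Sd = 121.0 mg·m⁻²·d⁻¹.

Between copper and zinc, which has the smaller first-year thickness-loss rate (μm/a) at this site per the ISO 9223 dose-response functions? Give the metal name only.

copper

copper: f(T) = -0.080·(T−10) [T>10 °C] = -0.9360
  sulphur-dioxide contribution → 0.6233 μm/a
  chloride contribution → 1.671 μm/a
  ⇒ r_corr(copper) = 2.295 μm/a
zinc: f(T) = -0.071·(T−10) [T>10 °C] = -0.8307
  sulphur-dioxide contribution → 1.46 μm/a
  chloride contribution → 3.128 μm/a
  total first-year rate 4.588 μm/a
Ordering by μm/a: zinc (4.59) > copper (2.29)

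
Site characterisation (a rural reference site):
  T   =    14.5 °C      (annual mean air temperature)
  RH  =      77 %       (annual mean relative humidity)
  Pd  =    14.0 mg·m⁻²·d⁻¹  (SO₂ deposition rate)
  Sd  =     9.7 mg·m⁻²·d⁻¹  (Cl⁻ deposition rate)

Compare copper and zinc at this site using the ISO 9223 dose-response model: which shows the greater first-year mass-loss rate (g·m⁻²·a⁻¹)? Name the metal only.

copper: temperature factor f = -0.080·(4.5) = -0.3600
  Pd branch = 0.0053·Pd^0.26·e^(0.059·RH+f) = 0.6901 μm/a
  Cl⁻ term: 0.01025·9.7^0.27·exp(0.036·77+0.049·14.5) = 0.616
  sum: 0.6901 + 0.616 → r_corr = 1.306 μm/a
  mass loss = 1.306 μm/a × 8.96 g/cm³ = 11.7 g·m⁻²·a⁻¹
zinc: temperature factor f = -0.071·(4.5) = -0.3195
  SO₂ term: 0.0129·14.0^0.44·exp(0.046·77-0.3195) = 1.034
  Sd branch = 0.0175·Sd^0.57·e^(0.008·RH+0.085·T) = 0.4058 μm/a
  sum: 1.034 + 0.4058 → r_corr = 1.439 μm/a
  mass loss = 1.439 μm/a × 7.14 g/cm³ = 10.28 g·m⁻²·a⁻¹
Ordering by g·m⁻²·a⁻¹: copper (11.7) > zinc (10.3)

copper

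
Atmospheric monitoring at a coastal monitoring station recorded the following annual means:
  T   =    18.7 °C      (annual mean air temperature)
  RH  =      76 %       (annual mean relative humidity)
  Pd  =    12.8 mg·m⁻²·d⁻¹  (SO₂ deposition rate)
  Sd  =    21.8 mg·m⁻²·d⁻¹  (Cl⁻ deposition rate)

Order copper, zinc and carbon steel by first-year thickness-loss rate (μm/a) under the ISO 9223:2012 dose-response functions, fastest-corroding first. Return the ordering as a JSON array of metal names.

["carbon steel", "zinc", "copper"]

copper: temperature factor f = -0.080·(8.7) = -0.6960
  SO₂ term: 0.0053·12.8^0.26·exp(0.059·76-0.6960) = 0.4542
  Sd branch = 0.01025·Sd^0.27·e^(0.036·RH+0.049·T) = 0.9084 μm/a
  r_corr = 0.4542 + 0.9084 = 1.363 μm/a
zinc: temperature factor f = -0.071·(8.7) = -0.6177
  Pd branch = 0.0129·Pd^0.44·e^(0.046·RH+f) = 0.7044 μm/a
  Cl⁻ term: 0.0175·21.8^0.57·exp(0.008·76+0.085·18.7) = 0.9127
  r_corr = 0.7044 + 0.9127 = 1.617 μm/a
carbon steel: f(T) = -0.054·(T−10) [T>10 °C] = -0.4698
  Pd branch = 1.77·Pd^0.52·e^(0.02·RH+f) = 19.05 μm/a
  Cl⁻ term: 0.102·21.8^0.62·exp(0.033·76+0.04·18.7) = 17.89
  sum: 19.05 + 17.89 → r_corr = 36.93 μm/a
Ordering by μm/a: carbon steel (36.9) > zinc (1.62) > copper (1.36)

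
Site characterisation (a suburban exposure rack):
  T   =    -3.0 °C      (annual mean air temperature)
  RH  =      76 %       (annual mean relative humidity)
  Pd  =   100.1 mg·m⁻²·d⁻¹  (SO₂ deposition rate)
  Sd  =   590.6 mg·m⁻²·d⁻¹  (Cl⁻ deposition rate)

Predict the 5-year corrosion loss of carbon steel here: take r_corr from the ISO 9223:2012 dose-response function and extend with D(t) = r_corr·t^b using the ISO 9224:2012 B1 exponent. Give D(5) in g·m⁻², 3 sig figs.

carbon steel: temperature factor f = +0.150·(-13.0) = -1.9500
  SO₂ term: 1.77·100.1^0.52·exp(0.02·76-1.9500) = 12.63
  Sd branch = 0.102·Sd^0.62·e^(0.033·RH+0.04·T) = 58.06 μm/a
  sum: 12.63 + 58.06 → r_corr = 70.69 μm/a
ISO 9224: D(t) = r_corr · t^b with b = 0.523 (carbon steel, B1)
  D(5) = 70.69 × 5^0.523 = 70.69 × 2.32 = 164 μm
  Mass loss = 164 μm × 7.85 g/cm³ = 1288 g·m⁻²

D(5) = 1.29e+03 g·m⁻²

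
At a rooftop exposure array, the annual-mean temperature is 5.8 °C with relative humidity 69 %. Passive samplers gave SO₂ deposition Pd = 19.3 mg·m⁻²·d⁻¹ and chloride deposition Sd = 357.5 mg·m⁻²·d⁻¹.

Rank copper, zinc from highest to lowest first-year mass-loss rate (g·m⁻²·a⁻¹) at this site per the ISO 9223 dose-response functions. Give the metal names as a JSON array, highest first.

["zinc", "copper"]

copper: f(T) = +0.126·(T−10) [T≤10 °C] = -0.5292
  Pd branch = 0.0053·Pd^0.26·e^(0.059·RH+f) = 0.3951 μm/a
  Cl⁻ term: 0.01025·357.5^0.27·exp(0.036·69+0.049·5.8) = 0.7986
  sum: 0.3951 + 0.7986 → r_corr = 1.194 μm/a
  mass loss = 1.194 μm/a × 8.96 g/cm³ = 10.7 g·m⁻²·a⁻¹
zinc: T≤10 °C ⇒ hinge +0.038·(5.8−10) = -0.1596
  SO₂ term: 0.0129·19.3^0.44·exp(0.046·69-0.1596) = 0.9669
  Cl⁻ term: 0.0175·357.5^0.57·exp(0.008·69+0.085·5.8) = 1.42
  sum: 0.9669 + 1.42 → r_corr = 2.387 μm/a
  mass loss = 2.387 μm/a × 7.14 g/cm³ = 17.04 g·m⁻²·a⁻¹
Ordering by g·m⁻²·a⁻¹: zinc (17) > copper (10.7)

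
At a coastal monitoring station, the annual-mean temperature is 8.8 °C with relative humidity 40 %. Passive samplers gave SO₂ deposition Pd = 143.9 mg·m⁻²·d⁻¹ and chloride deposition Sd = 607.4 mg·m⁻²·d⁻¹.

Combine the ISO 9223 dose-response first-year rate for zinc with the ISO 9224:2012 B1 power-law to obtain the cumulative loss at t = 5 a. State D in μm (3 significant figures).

D(5) = 9.83 μm

zinc: temperature factor f = +0.038·(-1.2) = -0.0456
  SO₂ term: 0.0129·143.9^0.44·exp(0.046·40-0.0456) = 0.6909
  Sd branch = 0.0175·Sd^0.57·e^(0.008·RH+0.085·T) = 1.965 μm/a
  r_corr = 0.6909 + 1.965 = 2.656 μm/a
Power-law: D(5) = r_corr · 5^0.813
  D(5) = 2.656 × 5^0.813 = 2.656 × 3.701 = 9.83 μm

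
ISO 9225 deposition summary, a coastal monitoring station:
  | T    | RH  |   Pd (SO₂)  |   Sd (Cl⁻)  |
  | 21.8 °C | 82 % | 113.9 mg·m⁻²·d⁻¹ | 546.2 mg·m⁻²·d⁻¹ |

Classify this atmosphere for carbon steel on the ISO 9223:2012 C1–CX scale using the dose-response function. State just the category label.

CX

carbon steel: temperature factor f = -0.054·(11.8) = -0.6372
  Pd branch = 1.77·Pd^0.52·e^(0.02·RH+f) = 56.61 μm/a
  Cl⁻ term: 0.102·546.2^0.62·exp(0.033·82+0.04·21.8) = 181.8
  sum: 56.61 + 181.8 → r_corr = 238.4 μm/a
ISO 9223 Table 2 (carbon steel): 200 < 238 ≤ 700 μm/a ⇒ CX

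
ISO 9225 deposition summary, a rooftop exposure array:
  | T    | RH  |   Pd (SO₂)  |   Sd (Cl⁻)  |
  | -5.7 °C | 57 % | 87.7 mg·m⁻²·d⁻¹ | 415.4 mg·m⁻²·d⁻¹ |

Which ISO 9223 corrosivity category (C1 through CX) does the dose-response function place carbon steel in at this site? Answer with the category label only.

C3

carbon steel: T≤10 °C ⇒ hinge +0.150·(-5.7−10) = -2.3550
  Pd branch = 1.77·Pd^0.52·e^(0.02·RH+f) = 5.379 μm/a
  Cl⁻ term: 0.102·415.4^0.62·exp(0.033·57+0.04·-5.7) = 22.38
  sum: 5.379 + 22.38 → r_corr = 27.76 μm/a
Category bounds: 25…50 μm/a bracket r_corr ⇒ C3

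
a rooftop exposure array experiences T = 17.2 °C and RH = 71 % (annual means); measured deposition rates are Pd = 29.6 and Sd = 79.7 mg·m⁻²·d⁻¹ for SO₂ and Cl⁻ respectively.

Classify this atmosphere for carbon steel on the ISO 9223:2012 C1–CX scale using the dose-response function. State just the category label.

carbon steel: f(T) = -0.054·(T−10) [T>10 °C] = -0.3888
  Pd branch = 1.77·Pd^0.52·e^(0.02·RH+f) = 28.9 μm/a
  Sd branch = 0.102·Sd^0.62·e^(0.033·RH+0.04·T) = 31.9 μm/a
  sum: 28.9 + 31.9 → r_corr = 60.8 μm/a
Category bounds: 50…80 μm/a bracket r_corr ⇒ C4

C4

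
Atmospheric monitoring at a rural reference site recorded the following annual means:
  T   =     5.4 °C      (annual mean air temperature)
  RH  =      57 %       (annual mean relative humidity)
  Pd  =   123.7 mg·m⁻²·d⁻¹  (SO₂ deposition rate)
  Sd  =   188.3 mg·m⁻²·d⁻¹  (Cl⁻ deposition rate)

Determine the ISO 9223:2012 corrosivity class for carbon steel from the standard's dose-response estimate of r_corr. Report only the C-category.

C4

carbon steel: f(T) = +0.150·(T−10) [T≤10 °C] = -0.6900
  Pd branch = 1.77·Pd^0.52·e^(0.02·RH+f) = 34 μm/a
  Sd branch = 0.102·Sd^0.62·e^(0.033·RH+0.04·T) = 21.37 μm/a
  sum: 34 + 21.37 → r_corr = 55.36 μm/a
55.4 μm/a falls in (50, 80] for carbon steel → category C4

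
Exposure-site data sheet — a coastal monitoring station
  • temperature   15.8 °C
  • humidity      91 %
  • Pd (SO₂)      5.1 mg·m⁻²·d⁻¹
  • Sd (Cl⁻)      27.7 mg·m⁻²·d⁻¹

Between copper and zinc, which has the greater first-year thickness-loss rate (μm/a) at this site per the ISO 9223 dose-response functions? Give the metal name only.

copper

copper: temperature factor f = -0.080·(5.8) = -0.4640
  SO₂ term: 0.0053·5.1^0.26·exp(0.059·91-0.4640) = 1.093
  Cl⁻ term: 0.01025·27.7^0.27·exp(0.036·91+0.049·15.8) = 1.443
  sum: 1.093 + 1.443 → r_corr = 2.535 μm/a
zinc: T>10 °C ⇒ hinge -0.071·(15.8−10) = -0.4118
  Pd branch = 0.0129·Pd^0.44·e^(0.046·RH+f) = 1.151 μm/a
  Sd branch = 0.0175·Sd^0.57·e^(0.008·RH+0.085·T) = 0.9219 μm/a
  sum: 1.151 + 0.9219 → r_corr = 2.073 μm/a
Ordering by μm/a: copper (2.54) > zinc (2.07)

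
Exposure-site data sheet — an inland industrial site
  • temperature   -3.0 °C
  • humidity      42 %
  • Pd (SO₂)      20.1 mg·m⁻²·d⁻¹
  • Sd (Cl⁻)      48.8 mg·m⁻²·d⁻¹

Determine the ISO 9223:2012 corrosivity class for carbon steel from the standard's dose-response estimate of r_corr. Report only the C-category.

carbon steel: T≤10 °C ⇒ hinge +0.150·(-3.0−10) = -1.9500
  Pd branch = 1.77·Pd^0.52·e^(0.02·RH+f) = 2.777 μm/a
  Sd branch = 0.102·Sd^0.62·e^(0.033·RH+0.04·T) = 4.029 μm/a
  r_corr = 2.777 + 4.029 = 6.806 μm/a
ISO 9223 Table 2 (carbon steel): 1.3 < 6.81 ≤ 25 μm/a ⇒ C2

C2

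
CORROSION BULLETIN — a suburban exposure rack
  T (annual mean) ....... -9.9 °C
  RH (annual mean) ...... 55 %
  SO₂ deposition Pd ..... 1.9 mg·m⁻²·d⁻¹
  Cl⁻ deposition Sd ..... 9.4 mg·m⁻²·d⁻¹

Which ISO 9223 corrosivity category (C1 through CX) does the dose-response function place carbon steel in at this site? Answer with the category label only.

C2

carbon steel: temperature factor f = +0.150·(-19.9) = -2.9850
  Pd branch = 1.77·Pd^0.52·e^(0.02·RH+f) = 0.3752 μm/a
  Sd branch = 0.102·Sd^0.62·e^(0.033·RH+0.04·T) = 1.691 μm/a
  r_corr = 0.3752 + 1.691 = 2.066 μm/a
ISO 9223 Table 2 (carbon steel): 1.3 < 2.07 ≤ 25 μm/a ⇒ C2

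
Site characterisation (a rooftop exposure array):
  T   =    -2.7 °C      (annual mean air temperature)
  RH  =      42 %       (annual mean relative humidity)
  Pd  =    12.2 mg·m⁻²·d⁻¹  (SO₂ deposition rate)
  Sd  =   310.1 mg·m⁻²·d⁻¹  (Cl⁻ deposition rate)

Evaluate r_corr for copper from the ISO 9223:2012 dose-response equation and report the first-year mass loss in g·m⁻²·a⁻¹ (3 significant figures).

r_corr = 1.94 g·m⁻²·a⁻¹

copper: T≤10 °C ⇒ hinge +0.126·(-2.7−10) = -1.6002
  sulphur-dioxide contribution → 0.02443 μm/a
  chloride contribution → 0.1917 μm/a
  total first-year rate 0.2161 μm/a
Convert to mass loss: 0.2161 μm/a × 8.96 g/cm³ = 1.937 g·m⁻²·a⁻¹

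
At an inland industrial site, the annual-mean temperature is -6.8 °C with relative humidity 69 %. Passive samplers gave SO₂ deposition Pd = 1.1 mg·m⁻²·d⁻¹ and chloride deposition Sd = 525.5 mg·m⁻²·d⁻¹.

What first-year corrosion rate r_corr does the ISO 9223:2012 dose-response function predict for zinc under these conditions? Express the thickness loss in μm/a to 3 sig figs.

r_corr = 0.776 μm/a

zinc: temperature factor f = +0.038·(-16.8) = -0.6384
  Pd branch = 0.0129·Pd^0.44·e^(0.046·RH+f) = 0.1698 μm/a
  Sd branch = 0.0175·Sd^0.57·e^(0.008·RH+0.085·T) = 0.606 μm/a
  sum: 0.1698 + 0.606 → r_corr = 0.7758 μm/a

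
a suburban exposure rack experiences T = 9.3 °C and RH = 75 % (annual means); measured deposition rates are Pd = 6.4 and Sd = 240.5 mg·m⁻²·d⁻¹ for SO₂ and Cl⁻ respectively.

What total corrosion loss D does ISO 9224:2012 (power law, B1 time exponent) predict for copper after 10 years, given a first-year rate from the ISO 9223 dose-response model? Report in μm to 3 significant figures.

D(10) = 7.96 μm

copper: f(T) = +0.126·(T−10) [T≤10 °C] = -0.0882
  SO₂ term: 0.0053·6.4^0.26·exp(0.059·75-0.0882) = 0.6566
  Sd branch = 0.01025·Sd^0.27·e^(0.036·RH+0.049·T) = 1.057 μm/a
  sum: 0.6566 + 1.057 → r_corr = 1.714 μm/a
Long-term exponent b (ISO 9224 Table 2, B1) = 0.667
  D(10) = 1.714 × 10^0.667 = 1.714 × 4.645 = 7.961 μm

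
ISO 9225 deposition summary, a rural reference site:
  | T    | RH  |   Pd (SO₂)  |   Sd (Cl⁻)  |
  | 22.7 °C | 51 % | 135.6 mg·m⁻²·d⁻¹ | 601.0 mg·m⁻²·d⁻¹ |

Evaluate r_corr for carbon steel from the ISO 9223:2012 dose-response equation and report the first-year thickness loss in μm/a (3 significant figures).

r_corr = 104 μm/a

carbon steel: f(T) = -0.054·(T−10) [T>10 °C] = -0.6858
  SO₂ term: 1.77·135.6^0.52·exp(0.02·51-0.6858) = 31.76
  Cl⁻ term: 0.102·601.0^0.62·exp(0.033·51+0.04·22.7) = 71.91
  r_corr = 31.76 + 71.91 = 103.7 μm/a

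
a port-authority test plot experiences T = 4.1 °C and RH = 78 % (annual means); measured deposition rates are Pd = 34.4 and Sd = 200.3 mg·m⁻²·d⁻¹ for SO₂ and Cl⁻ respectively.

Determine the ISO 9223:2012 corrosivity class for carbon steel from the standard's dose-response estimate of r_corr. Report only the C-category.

C4

carbon steel: T≤10 °C ⇒ hinge +0.150·(4.1−10) = -0.8850
  sulphur-dioxide contribution → 21.88 μm/a
  chloride contribution → 42.14 μm/a
  ⇒ r_corr(carbon steel) = 64.03 μm/a
64 μm/a falls in (50, 80] for carbon steel → category C4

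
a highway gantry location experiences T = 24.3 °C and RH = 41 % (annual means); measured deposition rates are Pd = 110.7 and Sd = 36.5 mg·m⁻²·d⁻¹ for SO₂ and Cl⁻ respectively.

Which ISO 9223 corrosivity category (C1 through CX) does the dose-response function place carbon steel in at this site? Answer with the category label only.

C3

carbon steel: temperature factor f = -0.054·(14.3) = -0.7722
  SO₂ term: 1.77·110.7^0.52·exp(0.02·41-0.7722) = 21.46
  Sd branch = 0.102·Sd^0.62·e^(0.033·RH+0.04·T) = 9.704 μm/a
  sum: 21.46 + 9.704 → r_corr = 31.17 μm/a
Category bounds: 25…50 μm/a bracket r_corr ⇒ C3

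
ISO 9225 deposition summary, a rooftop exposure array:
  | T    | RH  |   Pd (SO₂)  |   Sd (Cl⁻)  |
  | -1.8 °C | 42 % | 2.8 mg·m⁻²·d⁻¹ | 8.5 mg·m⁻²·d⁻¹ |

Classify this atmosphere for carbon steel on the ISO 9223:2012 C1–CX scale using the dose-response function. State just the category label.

C2

carbon steel: temperature factor f = +0.150·(-11.8) = -1.7700
  Pd branch = 1.77·Pd^0.52·e^(0.02·RH+f) = 1.193 μm/a
  Sd branch = 0.102·Sd^0.62·e^(0.033·RH+0.04·T) = 1.431 μm/a
  sum: 1.193 + 1.431 → r_corr = 2.623 μm/a
ISO 9223 Table 2 (carbon steel): 1.3 < 2.62 ≤ 25 μm/a ⇒ C2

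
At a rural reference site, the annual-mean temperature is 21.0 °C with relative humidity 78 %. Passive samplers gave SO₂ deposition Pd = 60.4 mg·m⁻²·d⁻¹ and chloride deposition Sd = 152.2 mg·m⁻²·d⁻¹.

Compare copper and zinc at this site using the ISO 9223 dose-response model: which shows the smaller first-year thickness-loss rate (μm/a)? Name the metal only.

copper: f(T) = -0.080·(T−10) [T>10 °C] = -0.8800
  SO₂ term: 0.0053·60.4^0.26·exp(0.059·78-0.8800) = 0.6365
  Cl⁻ term: 0.01025·152.2^0.27·exp(0.036·78+0.049·21.0) = 1.847
  sum: 0.6365 + 1.847 → r_corr = 2.483 μm/a
zinc: T>10 °C ⇒ hinge -0.071·(21.0−10) = -0.7810
  Pd branch = 0.0129·Pd^0.44·e^(0.046·RH+f) = 1.298 μm/a
  Sd branch = 0.0175·Sd^0.57·e^(0.008·RH+0.085·T) = 3.414 μm/a
  sum: 1.298 + 3.414 → r_corr = 4.712 μm/a
Ordering by μm/a: zinc (4.71) > copper (2.48)

copper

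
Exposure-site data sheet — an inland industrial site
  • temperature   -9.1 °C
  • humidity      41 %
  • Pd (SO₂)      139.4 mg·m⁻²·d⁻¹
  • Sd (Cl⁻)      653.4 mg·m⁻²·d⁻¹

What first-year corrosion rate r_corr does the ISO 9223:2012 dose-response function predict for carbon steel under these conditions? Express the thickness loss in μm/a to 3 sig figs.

carbon steel: temperature factor f = +0.150·(-19.1) = -2.8650
  sulphur-dioxide contribution → 2.984 μm/a
  chloride contribution → 15.26 μm/a
  total first-year rate 18.24 μm/a

r_corr = 18.2 μm/a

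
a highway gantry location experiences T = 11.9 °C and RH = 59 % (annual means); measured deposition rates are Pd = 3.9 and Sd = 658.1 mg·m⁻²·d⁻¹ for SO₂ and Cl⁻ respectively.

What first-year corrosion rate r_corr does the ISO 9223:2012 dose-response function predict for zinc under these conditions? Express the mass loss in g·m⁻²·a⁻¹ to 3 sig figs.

r_corr = 24.5 g·m⁻²·a⁻¹

zinc: temperature factor f = -0.071·(1.9) = -0.1349
  Pd branch = 0.0129·Pd^0.44·e^(0.046·RH+f) = 0.3096 μm/a
  Sd branch = 0.0175·Sd^0.57·e^(0.008·RH+0.085·T) = 3.117 μm/a
  sum: 0.3096 + 3.117 → r_corr = 3.427 μm/a
Convert to mass loss: 3.427 μm/a × 7.14 g/cm³ = 24.47 g·m⁻²·a⁻¹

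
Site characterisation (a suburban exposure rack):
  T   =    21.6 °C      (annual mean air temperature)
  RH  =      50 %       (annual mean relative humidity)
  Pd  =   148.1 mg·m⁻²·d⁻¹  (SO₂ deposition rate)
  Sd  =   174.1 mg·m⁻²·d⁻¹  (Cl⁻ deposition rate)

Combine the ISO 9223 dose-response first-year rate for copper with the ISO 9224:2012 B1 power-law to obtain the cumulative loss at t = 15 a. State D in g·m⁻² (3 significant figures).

copper: f(T) = -0.080·(T−10) [T>10 °C] = -0.9280
  sulphur-dioxide contribution → 0.1468 μm/a
  chloride contribution → 0.7197 μm/a
  ⇒ r_corr(copper) = 0.8665 μm/a
Long-term exponent b (ISO 9224 Table 2, B1) = 0.667
  D(15) = 0.8665 × 15^0.667 = 0.8665 × 6.088 = 5.275 μm
  Mass loss = 5.275 μm × 8.96 g/cm³ = 47.26 g·m⁻²

D(15) = 47.3 g·m⁻²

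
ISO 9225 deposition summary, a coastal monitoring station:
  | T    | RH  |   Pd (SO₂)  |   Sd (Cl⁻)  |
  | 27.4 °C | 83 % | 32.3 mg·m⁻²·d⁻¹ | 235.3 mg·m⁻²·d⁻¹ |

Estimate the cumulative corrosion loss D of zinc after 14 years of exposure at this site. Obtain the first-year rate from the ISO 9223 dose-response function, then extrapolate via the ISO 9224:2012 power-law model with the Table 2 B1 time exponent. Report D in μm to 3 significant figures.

zinc: T>10 °C ⇒ hinge -0.071·(27.4−10) = -1.2354
  Pd branch = 0.0129·Pd^0.44·e^(0.046·RH+f) = 0.7875 μm/a
  Sd branch = 0.0175·Sd^0.57·e^(0.008·RH+0.085·T) = 7.847 μm/a
  r_corr = 0.7875 + 7.847 = 8.635 μm/a
ISO 9224: D(t) = r_corr · t^b with b = 0.813 (zinc, B1)
  D(14) = 8.635 × 14^0.813 = 8.635 × 8.547 = 73.8 μm

D(14) = 73.8 μm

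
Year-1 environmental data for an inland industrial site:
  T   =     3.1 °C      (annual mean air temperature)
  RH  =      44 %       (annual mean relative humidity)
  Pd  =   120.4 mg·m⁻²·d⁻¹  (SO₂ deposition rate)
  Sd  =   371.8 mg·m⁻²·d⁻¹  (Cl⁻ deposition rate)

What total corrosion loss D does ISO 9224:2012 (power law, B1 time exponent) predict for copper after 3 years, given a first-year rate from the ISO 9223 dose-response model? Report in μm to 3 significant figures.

D(3) = 0.814 μm

copper: f(T) = +0.126·(T−10) [T≤10 °C] = -0.8694
  SO₂ term: 0.0053·120.4^0.26·exp(0.059·44-0.8694) = 0.1035
  Cl⁻ term: 0.01025·371.8^0.27·exp(0.036·44+0.049·3.1) = 0.2875
  r_corr = 0.1035 + 0.2875 = 0.391 μm/a
Power-law: D(3) = r_corr · 3^0.667
  D(3) = 0.391 × 3^0.667 = 0.391 × 2.081 = 0.8136 μm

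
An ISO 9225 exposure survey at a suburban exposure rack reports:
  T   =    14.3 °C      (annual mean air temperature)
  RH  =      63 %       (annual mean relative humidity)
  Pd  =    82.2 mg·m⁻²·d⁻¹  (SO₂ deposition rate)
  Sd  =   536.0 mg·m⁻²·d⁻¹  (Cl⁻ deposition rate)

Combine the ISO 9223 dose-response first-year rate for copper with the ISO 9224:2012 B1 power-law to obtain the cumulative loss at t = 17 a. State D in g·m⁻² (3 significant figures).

D(17) = 93.4 g·m⁻²

copper: f(T) = -0.080·(T−10) [T>10 °C] = -0.3440
  sulphur-dioxide contribution → 0.4864 μm/a
  chloride contribution → 1.089 μm/a
  total first-year rate 1.575 μm/a
ISO 9224: D(t) = r_corr · t^b with b = 0.667 (copper, B1)
  D(17) = 1.575 × 17^0.667 = 1.575 × 6.618 = 10.42 μm
  Mass loss = 10.42 μm × 8.96 g/cm³ = 93.39 g·m⁻²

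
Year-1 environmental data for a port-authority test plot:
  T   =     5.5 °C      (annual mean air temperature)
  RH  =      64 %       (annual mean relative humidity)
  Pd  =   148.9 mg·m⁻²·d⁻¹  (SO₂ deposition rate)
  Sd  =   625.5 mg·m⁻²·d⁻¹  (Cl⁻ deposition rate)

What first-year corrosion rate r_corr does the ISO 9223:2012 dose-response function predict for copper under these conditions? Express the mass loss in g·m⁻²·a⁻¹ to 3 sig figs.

copper: f(T) = +0.126·(T−10) [T≤10 °C] = -0.5670
  Pd branch = 0.0053·Pd^0.26·e^(0.059·RH+f) = 0.4818 μm/a
  Cl⁻ term: 0.01025·625.5^0.27·exp(0.036·64+0.049·5.5) = 0.7645
  r_corr = 0.4818 + 0.7645 = 1.246 μm/a
Convert to mass loss: 1.246 μm/a × 8.96 g/cm³ = 11.17 g·m⁻²·a⁻¹

r_corr = 11.2 g·m⁻²·a⁻¹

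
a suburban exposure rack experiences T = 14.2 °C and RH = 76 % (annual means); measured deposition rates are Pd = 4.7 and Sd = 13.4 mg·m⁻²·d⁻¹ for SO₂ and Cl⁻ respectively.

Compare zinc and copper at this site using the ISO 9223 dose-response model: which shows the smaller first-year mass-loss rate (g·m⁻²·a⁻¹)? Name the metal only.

zinc

zinc: T>10 °C ⇒ hinge -0.071·(14.2−10) = -0.2982
  sulphur-dioxide contribution → 0.6239 μm/a
  chloride contribution → 0.4718 μm/a
  total first-year rate 1.096 μm/a
  mass loss = 1.096 μm/a × 7.14 g/cm³ = 7.823 g·m⁻²·a⁻¹
copper: temperature factor f = -0.080·(4.2) = -0.3360
  sulphur-dioxide contribution → 0.5017 μm/a
  chloride contribution → 0.6389 μm/a
  total first-year rate 1.141 μm/a
  mass loss = 1.141 μm/a × 8.96 g/cm³ = 10.22 g·m⁻²·a⁻¹
Ordering by g·m⁻²·a⁻¹: copper (10.2) > zinc (7.82)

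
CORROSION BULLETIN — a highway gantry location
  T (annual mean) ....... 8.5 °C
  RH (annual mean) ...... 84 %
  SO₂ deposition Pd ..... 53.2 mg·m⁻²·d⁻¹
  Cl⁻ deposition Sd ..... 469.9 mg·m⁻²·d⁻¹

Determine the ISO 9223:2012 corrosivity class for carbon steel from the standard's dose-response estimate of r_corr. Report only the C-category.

carbon steel: temperature factor f = +0.150·(-1.5) = -0.2250
  Pd branch = 1.77·Pd^0.52·e^(0.02·RH+f) = 59.89 μm/a
  Cl⁻ term: 0.102·469.9^0.62·exp(0.033·84+0.04·8.5) = 103.9
  r_corr = 59.89 + 103.9 = 163.8 μm/a
ISO 9223 Table 2 (carbon steel): 80 < 164 ≤ 200 μm/a ⇒ C5

C5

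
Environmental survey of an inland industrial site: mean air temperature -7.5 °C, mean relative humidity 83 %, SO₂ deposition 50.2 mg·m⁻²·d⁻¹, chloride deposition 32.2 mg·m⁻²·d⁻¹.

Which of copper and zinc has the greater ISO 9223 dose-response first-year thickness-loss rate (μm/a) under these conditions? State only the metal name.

copper: T≤10 °C ⇒ hinge +0.126·(-7.5−10) = -2.2050
  Pd branch = 0.0053·Pd^0.26·e^(0.059·RH+f) = 0.2166 μm/a
  Cl⁻ term: 0.01025·32.2^0.27·exp(0.036·83+0.049·-7.5) = 0.3597
  r_corr = 0.2166 + 0.3597 = 0.5762 μm/a
zinc: temperature factor f = +0.038·(-17.5) = -0.6650
  Pd branch = 0.0129·Pd^0.44·e^(0.046·RH+f) = 1.691 μm/a
  Cl⁻ term: 0.0175·32.2^0.57·exp(0.008·83+0.085·-7.5) = 0.13
  r_corr = 1.691 + 0.13 = 1.821 μm/a
Ordering by μm/a: zinc (1.82) > copper (0.576)

zinc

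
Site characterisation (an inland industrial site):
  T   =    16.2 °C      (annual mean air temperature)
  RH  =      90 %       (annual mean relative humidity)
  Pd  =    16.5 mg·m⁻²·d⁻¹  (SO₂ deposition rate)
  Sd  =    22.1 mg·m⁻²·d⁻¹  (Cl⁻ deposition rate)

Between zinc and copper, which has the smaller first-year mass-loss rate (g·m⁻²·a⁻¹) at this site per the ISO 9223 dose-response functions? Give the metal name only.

zinc: T>10 °C ⇒ hinge -0.071·(16.2−10) = -0.4402
  Pd branch = 0.0129·Pd^0.44·e^(0.046·RH+f) = 1.791 μm/a
  Sd branch = 0.0175·Sd^0.57·e^(0.008·RH+0.085·T) = 0.8319 μm/a
  sum: 1.791 + 0.8319 → r_corr = 2.623 μm/a
  mass loss = 2.623 μm/a × 7.14 g/cm³ = 18.73 g·m⁻²·a⁻¹
copper: temperature factor f = -0.080·(6.2) = -0.4960
  Pd branch = 0.0053·Pd^0.26·e^(0.059·RH+f) = 1.354 μm/a
  Sd branch = 0.01025·Sd^0.27·e^(0.036·RH+0.049·T) = 1.335 μm/a
  sum: 1.354 + 1.335 → r_corr = 2.689 μm/a
  mass loss = 2.689 μm/a × 8.96 g/cm³ = 24.09 g·m⁻²·a⁻¹
Ordering by g·m⁻²·a⁻¹: copper (24.1) > zinc (18.7)

zinc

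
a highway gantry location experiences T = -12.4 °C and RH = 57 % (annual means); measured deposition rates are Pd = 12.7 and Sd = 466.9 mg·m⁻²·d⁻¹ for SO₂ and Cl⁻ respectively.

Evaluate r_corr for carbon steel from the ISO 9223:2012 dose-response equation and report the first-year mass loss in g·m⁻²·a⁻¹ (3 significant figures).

carbon steel: T≤10 °C ⇒ hinge +0.150·(-12.4−10) = -3.3600
  SO₂ term: 1.77·12.7^0.52·exp(0.02·57-3.3600) = 0.7208
  Cl⁻ term: 0.102·466.9^0.62·exp(0.033·57+0.04·-12.4) = 18.41
  sum: 0.7208 + 18.41 → r_corr = 19.13 μm/a
Convert to mass loss: 19.13 μm/a × 7.85 g/cm³ = 150.2 g·m⁻²·a⁻¹

r_corr = 150 g·m⁻²·a⁻¹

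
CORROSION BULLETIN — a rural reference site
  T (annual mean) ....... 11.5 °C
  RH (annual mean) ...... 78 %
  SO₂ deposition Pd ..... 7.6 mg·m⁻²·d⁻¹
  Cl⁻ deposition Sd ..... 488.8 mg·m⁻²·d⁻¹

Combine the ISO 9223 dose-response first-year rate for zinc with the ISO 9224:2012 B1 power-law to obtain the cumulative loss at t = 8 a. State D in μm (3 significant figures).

zinc: T>10 °C ⇒ hinge -0.071·(11.5−10) = -0.1065
  Pd branch = 0.0129·Pd^0.44·e^(0.046·RH+f) = 1.024 μm/a
  Cl⁻ term: 0.0175·488.8^0.57·exp(0.008·78+0.085·11.5) = 2.961
  sum: 1.024 + 2.961 → r_corr = 3.984 μm/a
Long-term exponent b (ISO 9224 Table 2, B1) = 0.813
  D(8) = 3.984 × 8^0.813 = 3.984 × 5.423 = 21.6 μm

D(8) = 21.6 μm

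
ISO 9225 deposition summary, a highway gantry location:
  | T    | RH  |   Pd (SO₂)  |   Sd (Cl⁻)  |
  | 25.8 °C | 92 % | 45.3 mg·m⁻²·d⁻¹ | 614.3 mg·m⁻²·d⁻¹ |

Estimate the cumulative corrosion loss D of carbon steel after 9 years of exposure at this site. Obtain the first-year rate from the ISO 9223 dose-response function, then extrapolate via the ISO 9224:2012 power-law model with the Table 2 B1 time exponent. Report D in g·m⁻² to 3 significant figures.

D(9) = 8.76e+03 g·m⁻²

carbon steel: T>10 °C ⇒ hinge -0.054·(25.8−10) = -0.8532
  sulphur-dioxide contribution → 34.49 μm/a
  chloride contribution → 319.2 μm/a
  ⇒ r_corr(carbon steel) = 353.7 μm/a
ISO 9224: D(t) = r_corr · t^b with b = 0.523 (carbon steel, B1)
  D(9) = 353.7 × 9^0.523 = 353.7 × 3.156 = 1116 μm
  Mass loss = 1116 μm × 7.85 g/cm³ = 8762 g·m⁻²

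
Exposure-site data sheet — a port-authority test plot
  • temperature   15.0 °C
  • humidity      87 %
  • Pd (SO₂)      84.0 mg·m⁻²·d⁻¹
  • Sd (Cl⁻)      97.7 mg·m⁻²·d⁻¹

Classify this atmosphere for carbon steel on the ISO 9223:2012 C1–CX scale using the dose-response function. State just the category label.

C5

carbon steel: temperature factor f = -0.054·(5.0) = -0.2700
  Pd branch = 1.77·Pd^0.52·e^(0.02·RH+f) = 77.09 μm/a
  Sd branch = 0.102·Sd^0.62·e^(0.033·RH+0.04·T) = 56.2 μm/a
  sum: 77.09 + 56.2 → r_corr = 133.3 μm/a
133 μm/a falls in (80, 200] for carbon steel → category C5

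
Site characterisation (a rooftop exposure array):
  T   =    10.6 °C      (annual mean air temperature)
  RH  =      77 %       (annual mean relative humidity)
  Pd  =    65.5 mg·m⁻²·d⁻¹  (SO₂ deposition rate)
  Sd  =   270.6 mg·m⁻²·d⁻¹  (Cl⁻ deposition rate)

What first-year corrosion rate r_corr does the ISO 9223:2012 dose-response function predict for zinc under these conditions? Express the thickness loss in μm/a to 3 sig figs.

zinc: temperature factor f = -0.071·(0.6) = -0.0426
  Pd branch = 0.0129·Pd^0.44·e^(0.046·RH+f) = 2.688 μm/a
  Sd branch = 0.0175·Sd^0.57·e^(0.008·RH+0.085·T) = 1.942 μm/a
  sum: 2.688 + 1.942 → r_corr = 4.631 μm/a

r_corr = 4.63 μm/a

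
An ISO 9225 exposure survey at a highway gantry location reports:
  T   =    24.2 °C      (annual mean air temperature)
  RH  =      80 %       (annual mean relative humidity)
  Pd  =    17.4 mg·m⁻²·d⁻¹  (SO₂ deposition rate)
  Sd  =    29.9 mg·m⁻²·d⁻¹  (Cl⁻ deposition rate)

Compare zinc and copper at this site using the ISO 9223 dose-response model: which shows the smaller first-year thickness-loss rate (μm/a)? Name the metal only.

copper

zinc: temperature factor f = -0.071·(14.2) = -1.0082
  SO₂ term: 0.0129·17.4^0.44·exp(0.046·80-1.0082) = 0.6558
  Cl⁻ term: 0.0175·29.9^0.57·exp(0.008·80+0.085·24.2) = 1.801
  r_corr = 0.6558 + 1.801 = 2.457 μm/a
copper: temperature factor f = -0.080·(14.2) = -1.1360
  SO₂ term: 0.0053·17.4^0.26·exp(0.059·80-1.1360) = 0.4012
  Sd branch = 0.01025·Sd^0.27·e^(0.036·RH+0.049·T) = 1.496 μm/a
  r_corr = 0.4012 + 1.496 = 1.897 μm/a
Ordering by μm/a: zinc (2.46) > copper (1.9)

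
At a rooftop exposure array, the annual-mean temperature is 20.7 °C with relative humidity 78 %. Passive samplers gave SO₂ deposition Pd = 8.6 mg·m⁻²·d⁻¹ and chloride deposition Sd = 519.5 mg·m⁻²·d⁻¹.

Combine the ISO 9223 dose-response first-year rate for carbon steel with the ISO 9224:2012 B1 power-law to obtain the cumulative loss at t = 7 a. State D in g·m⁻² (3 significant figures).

D(7) = 3.52e+03 g·m⁻²

carbon steel: temperature factor f = -0.054·(10.7) = -0.5778
  SO₂ term: 1.77·8.6^0.52·exp(0.02·78-0.5778) = 14.47
  Sd branch = 0.102·Sd^0.62·e^(0.033·RH+0.04·T) = 147.8 μm/a
  sum: 14.47 + 147.8 → r_corr = 162.3 μm/a
Power-law: D(7) = r_corr · 7^0.523
  D(7) = 162.3 × 7^0.523 = 162.3 × 2.767 = 449 μm
  Mass loss = 449 μm × 7.85 g/cm³ = 3525 g·m⁻²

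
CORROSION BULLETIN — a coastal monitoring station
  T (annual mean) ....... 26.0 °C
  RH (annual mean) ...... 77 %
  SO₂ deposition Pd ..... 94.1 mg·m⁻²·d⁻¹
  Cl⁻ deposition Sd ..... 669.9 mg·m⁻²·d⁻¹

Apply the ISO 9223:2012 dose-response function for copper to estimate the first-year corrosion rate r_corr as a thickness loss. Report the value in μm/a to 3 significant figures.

r_corr = 3.85 μm/a

copper: f(T) = -0.080·(T−10) [T>10 °C] = -1.2800
  sulphur-dioxide contribution → 0.4513 μm/a
  chloride contribution → 3.395 μm/a
  ⇒ r_corr(copper) = 3.847 μm/a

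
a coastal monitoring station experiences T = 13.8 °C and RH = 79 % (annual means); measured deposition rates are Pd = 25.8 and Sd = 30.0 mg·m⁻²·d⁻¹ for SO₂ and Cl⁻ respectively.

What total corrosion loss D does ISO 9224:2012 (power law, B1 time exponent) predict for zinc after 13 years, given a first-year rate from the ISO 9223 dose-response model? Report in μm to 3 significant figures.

zinc: temperature factor f = -0.071·(3.8) = -0.2698
  sulphur-dioxide contribution → 1.559 μm/a
  chloride contribution → 0.7394 μm/a
  total first-year rate 2.298 μm/a
ISO 9224: D(t) = r_corr · t^b with b = 0.813 (zinc, B1)
  D(13) = 2.298 × 13^0.813 = 2.298 × 8.047 = 18.49 μm

D(13) = 18.5 μm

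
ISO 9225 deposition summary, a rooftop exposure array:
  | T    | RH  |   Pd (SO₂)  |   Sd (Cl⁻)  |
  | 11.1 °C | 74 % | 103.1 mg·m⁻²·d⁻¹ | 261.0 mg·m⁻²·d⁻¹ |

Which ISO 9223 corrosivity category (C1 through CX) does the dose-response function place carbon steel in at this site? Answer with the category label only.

C5

carbon steel: T>10 °C ⇒ hinge -0.054·(11.1−10) = -0.0594
  SO₂ term: 1.77·103.1^0.52·exp(0.02·74-0.0594) = 81.63
  Sd branch = 0.102·Sd^0.62·e^(0.033·RH+0.04·T) = 57.58 μm/a
  sum: 81.63 + 57.58 → r_corr = 139.2 μm/a
ISO 9223 Table 2 (carbon steel): 80 < 139 ≤ 200 μm/a ⇒ C5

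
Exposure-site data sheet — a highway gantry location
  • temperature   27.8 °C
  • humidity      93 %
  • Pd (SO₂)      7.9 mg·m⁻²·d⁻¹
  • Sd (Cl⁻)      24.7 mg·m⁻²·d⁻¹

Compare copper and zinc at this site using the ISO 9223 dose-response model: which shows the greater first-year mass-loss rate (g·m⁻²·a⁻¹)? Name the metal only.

copper: f(T) = -0.080·(T−10) [T>10 °C] = -1.4240
  Pd branch = 0.0053·Pd^0.26·e^(0.059·RH+f) = 0.5275 μm/a
  Cl⁻ term: 0.01025·24.7^0.27·exp(0.036·93+0.049·27.8) = 2.706
  sum: 0.5275 + 2.706 → r_corr = 3.234 μm/a
  mass loss = 3.234 μm/a × 8.96 g/cm³ = 28.97 g·m⁻²·a⁻¹
zinc: temperature factor f = -0.071·(17.8) = -1.2638
  SO₂ term: 0.0129·7.9^0.44·exp(0.046·93-1.2638) = 0.6525
  Sd branch = 0.0175·Sd^0.57·e^(0.008·RH+0.085·T) = 2.433 μm/a
  sum: 0.6525 + 2.433 → r_corr = 3.086 μm/a
  mass loss = 3.086 μm/a × 7.14 g/cm³ = 22.03 g·m⁻²·a⁻¹
Ordering by g·m⁻²·a⁻¹: copper (29) > zinc (22)

copper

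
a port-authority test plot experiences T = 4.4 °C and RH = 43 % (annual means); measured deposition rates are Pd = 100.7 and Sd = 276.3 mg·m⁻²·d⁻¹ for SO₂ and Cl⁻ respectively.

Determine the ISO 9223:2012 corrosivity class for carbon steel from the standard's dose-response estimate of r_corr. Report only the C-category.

carbon steel: temperature factor f = +0.150·(-5.6) = -0.8400
  Pd branch = 1.77·Pd^0.52·e^(0.02·RH+f) = 19.87 μm/a
  Cl⁻ term: 0.102·276.3^0.62·exp(0.033·43+0.04·4.4) = 16.4
  sum: 19.87 + 16.4 → r_corr = 36.28 μm/a
Category bounds: 25…50 μm/a bracket r_corr ⇒ C3

C3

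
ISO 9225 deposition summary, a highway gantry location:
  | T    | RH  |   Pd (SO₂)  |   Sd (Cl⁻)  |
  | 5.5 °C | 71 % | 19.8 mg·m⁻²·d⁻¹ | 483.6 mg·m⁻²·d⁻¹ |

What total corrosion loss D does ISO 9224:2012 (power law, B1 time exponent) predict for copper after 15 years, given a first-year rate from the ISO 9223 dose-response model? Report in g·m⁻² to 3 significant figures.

D(15) = 73.6 g·m⁻²

copper: T≤10 °C ⇒ hinge +0.126·(5.5−10) = -0.5670
  sulphur-dioxide contribution → 0.4309 μm/a
  chloride contribution → 0.9176 μm/a
  total first-year rate 1.349 μm/a
Long-term exponent b (ISO 9224 Table 2, B1) = 0.667
  D(15) = 1.349 × 15^0.667 = 1.349 × 6.088 = 8.209 μm
  Mass loss = 8.209 μm × 8.96 g/cm³ = 73.56 g·m⁻²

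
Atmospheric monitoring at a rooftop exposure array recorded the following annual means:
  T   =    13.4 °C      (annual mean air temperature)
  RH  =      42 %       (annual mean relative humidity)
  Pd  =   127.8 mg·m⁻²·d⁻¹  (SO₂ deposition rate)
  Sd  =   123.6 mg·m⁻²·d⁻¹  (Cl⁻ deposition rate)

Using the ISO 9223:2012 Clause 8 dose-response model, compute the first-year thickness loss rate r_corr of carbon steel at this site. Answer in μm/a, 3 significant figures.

r_corr = 56.3 μm/a

carbon steel: temperature factor f = -0.054·(3.4) = -0.1836
  Pd branch = 1.77·Pd^0.52·e^(0.02·RH+f) = 42.51 μm/a
  Sd branch = 0.102·Sd^0.62·e^(0.033·RH+0.04·T) = 13.82 μm/a
  sum: 42.51 + 13.82 → r_corr = 56.32 μm/a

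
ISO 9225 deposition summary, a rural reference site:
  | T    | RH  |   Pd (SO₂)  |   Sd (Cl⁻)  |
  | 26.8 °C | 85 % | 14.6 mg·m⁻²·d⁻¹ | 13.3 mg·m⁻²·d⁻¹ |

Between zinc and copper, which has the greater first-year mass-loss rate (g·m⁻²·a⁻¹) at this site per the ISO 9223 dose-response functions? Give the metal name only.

zinc: T>10 °C ⇒ hinge -0.071·(26.8−10) = -1.1928
  sulphur-dioxide contribution → 0.6353 μm/a
  chloride contribution → 1.473 μm/a
  ⇒ r_corr(zinc) = 2.109 μm/a
  mass loss = 2.109 μm/a × 7.14 g/cm³ = 15.05 g·m⁻²·a⁻¹
copper: temperature factor f = -0.080·(16.8) = -1.3440
  sulphur-dioxide contribution → 0.4181 μm/a
  chloride contribution → 1.635 μm/a
  total first-year rate 2.053 μm/a
  mass loss = 2.053 μm/a × 8.96 g/cm³ = 18.39 g·m⁻²·a⁻¹
Ordering by g·m⁻²·a⁻¹: copper (18.4) > zinc (15.1)

copper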